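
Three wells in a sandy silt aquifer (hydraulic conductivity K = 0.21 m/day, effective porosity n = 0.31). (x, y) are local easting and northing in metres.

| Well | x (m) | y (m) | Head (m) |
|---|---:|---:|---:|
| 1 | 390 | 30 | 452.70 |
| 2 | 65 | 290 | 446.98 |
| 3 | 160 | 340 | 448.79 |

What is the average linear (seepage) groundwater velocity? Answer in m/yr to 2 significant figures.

4.6 m/yr

With h = a·x + b·y + c and 1 as origin, the differences give:
  (-325)·a + 260·b = -5.72
  (-230)·a + 310·b = -3.91
Eliminate b (×310 and ×260, subtract): -40950·a = -756.600 → a = ∂h/∂x = +0.01848
Back-substitute: b = ∂h/∂y = +0.001095.
|∇h| = √(0.01848² + 0.001095²) = 0.01851
Seepage velocity v = K·i/n = 0.21 × 0.01851 / 0.31 = 0.01254 m/day = 4.58 m/yr.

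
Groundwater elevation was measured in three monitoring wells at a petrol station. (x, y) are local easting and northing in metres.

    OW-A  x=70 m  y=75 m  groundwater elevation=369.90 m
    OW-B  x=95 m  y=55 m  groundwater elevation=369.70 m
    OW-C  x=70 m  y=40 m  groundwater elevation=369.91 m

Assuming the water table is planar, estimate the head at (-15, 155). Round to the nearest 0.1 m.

Taking OW-A as reference: OW-B−OW-A = (25, -20, -0.20); OW-C−OW-A = (0, -35, +0.01).
Determinant of the coordinate differences = 25·(-35) − 0·(-20) = -875.
∂h/∂x = [(-0.20)·(-35) − (+0.01)·(-20)] / -875 = -0.008229
∂h/∂y = [25·(+0.01) − 0·(-0.20)] / -875 = -0.0002857
h(-15, 155) = 369.90 + (-0.008229)·(-85) + (-0.0002857)·(80) = 369.90 +0.699 -0.023 = 370.577 m.

370.6 m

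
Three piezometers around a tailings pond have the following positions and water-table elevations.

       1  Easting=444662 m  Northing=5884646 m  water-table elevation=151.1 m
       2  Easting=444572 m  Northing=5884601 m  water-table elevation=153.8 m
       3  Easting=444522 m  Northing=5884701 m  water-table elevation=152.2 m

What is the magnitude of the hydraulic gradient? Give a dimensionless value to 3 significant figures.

Taking 1 as reference: 2−1 = (-90, -45, +2.7); 3−1 = (-140, 55, +1.1).
Solve a·Δx + b·Δy = Δh: det = (-90)·55 − (-140)·(-45) = -11250.
∂h/∂x = [(+2.7)·55 − (+1.1)·(-45)] / -11250 = -0.01760
∂h/∂y = [(-90)·(+1.1) − (-140)·(+2.7)] / -11250 = -0.02480
|∇h| = √(-0.01760² + -0.02480²) = 0.03041

0.0304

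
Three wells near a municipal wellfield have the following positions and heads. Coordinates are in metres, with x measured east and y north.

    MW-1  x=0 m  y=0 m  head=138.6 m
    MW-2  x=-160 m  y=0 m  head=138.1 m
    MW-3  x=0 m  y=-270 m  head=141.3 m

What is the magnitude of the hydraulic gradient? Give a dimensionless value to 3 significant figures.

∂h/∂x = (138.1 − 138.6) / (-160 − 0) = +0.003125
∂h/∂y = (141.3 − 138.6) / (-270 − 0) = -0.01000
|∇h| = √(0.003125² + -0.01000²) = 0.01048

0.0105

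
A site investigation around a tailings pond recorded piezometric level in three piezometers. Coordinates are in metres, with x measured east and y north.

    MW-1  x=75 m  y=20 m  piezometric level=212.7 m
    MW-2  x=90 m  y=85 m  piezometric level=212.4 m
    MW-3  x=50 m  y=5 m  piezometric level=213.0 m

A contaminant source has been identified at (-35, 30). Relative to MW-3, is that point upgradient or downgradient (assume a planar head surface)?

upgradient

With h = a·x + b·y + c and MW-1 as origin, the differences give:
  15·a + 65·b = -0.3
  (-25)·a + (-15)·b = +0.3
Eliminate b (×(-15) and ×65, subtract): 1400·a = -15.00 → a = ∂h/∂x = -0.01071
Back-substitute: b = ∂h/∂y = -0.002143.
Head at (-35, 30) = 212.7 + (-0.01071)·(-110) + (-0.002143)·(10) = 213.86 m.
That is higher than the 213.0 m at MW-3, so the point is upgradient.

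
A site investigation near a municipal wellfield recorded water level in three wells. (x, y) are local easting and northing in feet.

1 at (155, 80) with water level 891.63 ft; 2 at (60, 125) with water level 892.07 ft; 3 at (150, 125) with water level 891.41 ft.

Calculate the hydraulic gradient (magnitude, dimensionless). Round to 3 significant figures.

0.00929

Differences from 1: to 2 (Δx, Δy, Δh) = (-95, 45, +0.44); to 3 = (-5, 45, -0.22).
Solve a·Δx + b·Δy = Δh: det = (-95)·45 − (-5)·45 = -4050.
∂h/∂x = [(+0.44)·45 − (-0.22)·45] / -4050 = -0.007333
∂h/∂y = [(-95)·(-0.22) − (-5)·(+0.44)] / -4050 = -0.005704
|∇h| = √(-0.007333² + -0.005704²) = 0.00929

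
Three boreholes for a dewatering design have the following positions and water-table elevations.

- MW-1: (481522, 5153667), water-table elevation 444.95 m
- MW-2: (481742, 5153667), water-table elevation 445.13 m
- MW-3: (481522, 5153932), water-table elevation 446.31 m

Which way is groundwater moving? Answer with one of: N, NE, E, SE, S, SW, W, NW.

S

∂h/∂x = (445.13 − 444.95) / (481742 − 481522) = +0.0008182
∂h/∂y = (446.31 − 444.95) / (5153932 − 5153667) = +0.005132
Flow = −∇h = (-0.0008182 east, -0.005132 north), which points south.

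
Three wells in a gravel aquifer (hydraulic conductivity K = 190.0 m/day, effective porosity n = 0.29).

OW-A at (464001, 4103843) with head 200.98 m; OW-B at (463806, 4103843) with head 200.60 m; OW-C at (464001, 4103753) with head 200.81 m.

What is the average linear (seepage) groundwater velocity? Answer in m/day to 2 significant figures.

1.8 m/day

∂h/∂x = (200.60 − 200.98) / (463806 − 464001) = +0.001949
∂h/∂y = (200.81 − 200.98) / (4103753 − 4103843) = +0.001889
|∇h| = √(0.001949² + 0.001889²) = 0.002714
Seepage velocity v = K·i/n = 190.0 × 0.002714 / 0.29 = 1.778 m/day.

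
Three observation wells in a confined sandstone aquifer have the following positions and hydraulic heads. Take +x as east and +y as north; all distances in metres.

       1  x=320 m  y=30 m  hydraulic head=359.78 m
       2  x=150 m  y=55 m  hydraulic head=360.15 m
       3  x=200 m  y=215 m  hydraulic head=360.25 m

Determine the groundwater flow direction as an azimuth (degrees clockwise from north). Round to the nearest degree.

Differences from 1: to 2 (Δx, Δy, Δh) = (-170, 25, +0.37); to 3 = (-120, 185, +0.47).
Solve a·Δx + b·Δy = Δh: det = (-170)·185 − (-120)·25 = -28450.
∂h/∂x = [(+0.37)·185 − (+0.47)·25] / -28450 = -0.001993
∂h/∂y = [(-170)·(+0.47) − (-120)·(+0.37)] / -28450 = +0.001248
Flow direction (−∇h) has components (+0.001993 E, -0.001248 N).
Azimuth = atan2(E, N) = atan2(+0.001993, -0.001248) = 122.1° ≈ 122°.

122°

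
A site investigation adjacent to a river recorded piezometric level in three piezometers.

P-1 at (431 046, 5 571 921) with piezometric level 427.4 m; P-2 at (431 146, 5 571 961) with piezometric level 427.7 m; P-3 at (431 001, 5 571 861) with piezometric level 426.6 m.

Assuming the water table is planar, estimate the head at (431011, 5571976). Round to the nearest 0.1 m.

With h = a·x + b·y + c and P-1 as origin, the differences give:
  100·a + 40·b = +0.3
  (-45)·a + (-60)·b = -0.8
Eliminate b (×(-60) and ×40, subtract): -4200·a = 14.00 → a = ∂h/∂x = -0.003333
Back-substitute: b = ∂h/∂y = +0.01583.
h(431011, 5571976) = 427.4 + (-0.003333)·(-35) + (+0.01583)·(55) = 427.4 +0.117 +0.871 = 428.387 m.

428.4 m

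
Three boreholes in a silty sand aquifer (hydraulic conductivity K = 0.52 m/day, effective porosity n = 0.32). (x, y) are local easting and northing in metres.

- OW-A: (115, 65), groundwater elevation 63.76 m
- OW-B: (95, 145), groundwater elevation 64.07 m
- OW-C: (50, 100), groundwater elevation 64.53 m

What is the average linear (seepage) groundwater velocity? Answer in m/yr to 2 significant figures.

Taking OW-A as reference: OW-B−OW-A = (-20, 80, +0.31); OW-C−OW-A = (-65, 35, +0.77).
Determinant of the coordinate differences = (-20)·35 − (-65)·80 = 4500.
∂h/∂x = [(+0.31)·35 − (+0.77)·80] / 4500 = -0.01128
∂h/∂y = [(-20)·(+0.77) − (-65)·(+0.31)] / 4500 = +0.001056
|∇h| = √(-0.01128² + 0.001056²) = 0.01133
Seepage velocity v = K·i/n = 0.52 × 0.01133 / 0.32 = 0.01841 m/day = 6.724 m/yr.

6.7 m/yr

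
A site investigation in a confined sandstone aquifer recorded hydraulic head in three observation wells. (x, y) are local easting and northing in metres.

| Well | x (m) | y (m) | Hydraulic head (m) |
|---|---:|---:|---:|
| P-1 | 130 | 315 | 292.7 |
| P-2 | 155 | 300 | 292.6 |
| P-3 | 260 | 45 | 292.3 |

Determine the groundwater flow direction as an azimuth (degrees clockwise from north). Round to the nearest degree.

With h = a·x + b·y + c and P-1 as origin, the differences give:
  25·a + (-15)·b = -0.1
  130·a + (-270)·b = -0.4
Eliminate b (×(-270) and ×(-15), subtract): -4800·a = 21.00 → a = ∂h/∂x = -0.004375
Back-substitute: b = ∂h/∂y = -0.0006250.
Flow direction (−∇h) has components (+0.004375 E, +0.0006250 N).
Azimuth = atan2(E, N) = atan2(+0.004375, +0.0006250) = 81.9° ≈ 082°.

082°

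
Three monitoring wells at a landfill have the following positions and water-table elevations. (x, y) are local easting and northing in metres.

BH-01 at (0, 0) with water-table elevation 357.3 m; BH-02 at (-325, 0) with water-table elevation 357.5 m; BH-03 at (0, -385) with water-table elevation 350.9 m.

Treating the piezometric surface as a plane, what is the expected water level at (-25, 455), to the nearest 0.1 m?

∂h/∂x = (357.5 − 357.3) / (-325 − 0) = -0.0006154
∂h/∂y = (350.9 − 357.3) / (-385 − 0) = +0.01662
h(-25, 455) = 357.3 + (-0.0006154)·(-25) + (+0.01662)·(455) = 357.3 +0.015 +7.564 = 364.879 m.

364.9 m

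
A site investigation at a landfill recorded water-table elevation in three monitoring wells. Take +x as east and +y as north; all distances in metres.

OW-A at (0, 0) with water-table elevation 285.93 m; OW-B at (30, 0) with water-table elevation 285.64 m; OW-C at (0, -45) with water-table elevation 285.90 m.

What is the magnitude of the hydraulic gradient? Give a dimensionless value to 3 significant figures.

0.00969

∂h/∂x = (285.64 − 285.93) / (30 − 0) = -0.009667
∂h/∂y = (285.90 − 285.93) / (-45 − 0) = +0.0006667
|∇h| = √(-0.009667² + 0.0006667²) = 0.00969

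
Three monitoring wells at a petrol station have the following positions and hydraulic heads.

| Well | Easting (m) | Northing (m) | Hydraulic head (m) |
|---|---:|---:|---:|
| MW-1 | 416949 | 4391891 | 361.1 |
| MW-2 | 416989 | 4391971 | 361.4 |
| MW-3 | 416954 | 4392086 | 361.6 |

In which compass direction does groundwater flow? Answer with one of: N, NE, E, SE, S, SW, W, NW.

SW

Differences from MW-1: to MW-2 (Δx, Δy, Δh) = (40, 80, +0.3); to MW-3 = (5, 195, +0.5).
Determinant of the coordinate differences = 40·195 − 5·80 = 7400.
∂h/∂x = [(+0.3)·195 − (+0.5)·80] / 7400 = +0.002500
∂h/∂y = [40·(+0.5) − 5·(+0.3)] / 7400 = +0.002500
Flow = −∇h = (-0.002500 east, -0.002500 north), which points southwest.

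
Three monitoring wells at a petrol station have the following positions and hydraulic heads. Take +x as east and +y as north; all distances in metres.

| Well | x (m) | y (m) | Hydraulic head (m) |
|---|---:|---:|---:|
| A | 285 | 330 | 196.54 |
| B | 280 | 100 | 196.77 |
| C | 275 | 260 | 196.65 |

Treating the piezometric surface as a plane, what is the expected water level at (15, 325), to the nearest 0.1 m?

With h = a·x + b·y + c and A as origin, the differences give:
  (-5)·a + (-230)·b = +0.23
  (-10)·a + (-70)·b = +0.11
Eliminate b (×(-70) and ×(-230), subtract): -1950·a = 9.200 → a = ∂h/∂x = -0.004718
Back-substitute: b = ∂h/∂y = -0.0008974.
h(15, 325) = 196.54 + (-0.004718)·(-270) + (-0.0008974)·(-5) = 196.54 +1.274 +0.004 = 197.818 m.

197.8 m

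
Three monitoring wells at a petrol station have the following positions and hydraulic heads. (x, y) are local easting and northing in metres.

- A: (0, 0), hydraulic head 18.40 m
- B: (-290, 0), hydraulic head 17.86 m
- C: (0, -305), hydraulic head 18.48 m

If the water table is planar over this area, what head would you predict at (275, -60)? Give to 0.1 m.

∂h/∂x = (17.86 − 18.40) / (-290 − 0) = +0.001862
∂h/∂y = (18.48 − 18.40) / (-305 − 0) = -0.0002623
h(275, -60) = 18.40 + (+0.001862)·(275) + (-0.0002623)·(-60) = 18.40 +0.512 +0.016 = 18.928 m.

18.9 m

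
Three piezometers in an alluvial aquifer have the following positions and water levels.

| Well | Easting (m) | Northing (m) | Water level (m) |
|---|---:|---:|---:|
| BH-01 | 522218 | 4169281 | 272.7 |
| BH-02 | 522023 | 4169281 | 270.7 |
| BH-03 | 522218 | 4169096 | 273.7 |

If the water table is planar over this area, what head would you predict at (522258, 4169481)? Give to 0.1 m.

272.0 m

∂h/∂x = (270.7 − 272.7) / (522023 − 522218) = +0.01026
∂h/∂y = (273.7 − 272.7) / (4169096 − 4169281) = -0.005405
h(522258, 4169481) = 272.7 + (+0.01026)·(40) + (-0.005405)·(200) = 272.7 +0.410 -1.081 = 272.029 m.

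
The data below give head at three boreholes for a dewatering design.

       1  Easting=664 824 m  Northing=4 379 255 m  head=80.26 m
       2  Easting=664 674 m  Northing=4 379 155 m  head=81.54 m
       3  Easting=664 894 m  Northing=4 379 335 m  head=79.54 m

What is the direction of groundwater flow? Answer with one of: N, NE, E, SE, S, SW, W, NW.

NE

Three-point gradient (reference 1): Δ to 2 = (-150, -100, +1.28), Δ to 3 = (70, 80, -0.72).
∂h/∂x = -0.006080, ∂h/∂y = -0.003680 (det = -5000).
Flow = −∇h = (+0.006080 east, +0.003680 north), which points northeast.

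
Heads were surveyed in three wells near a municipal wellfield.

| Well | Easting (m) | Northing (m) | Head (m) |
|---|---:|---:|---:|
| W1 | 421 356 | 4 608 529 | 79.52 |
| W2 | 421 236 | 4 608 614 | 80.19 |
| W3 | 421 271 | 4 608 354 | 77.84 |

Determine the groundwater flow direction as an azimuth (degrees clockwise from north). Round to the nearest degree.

Differences from W1: to W2 (Δx, Δy, Δh) = (-120, 85, +0.67); to W3 = (-85, -175, -1.68).
Determinant of the coordinate differences = (-120)·(-175) − (-85)·85 = 28225.
∂h/∂x = [(+0.67)·(-175) − (-1.68)·85] / 28225 = +0.0009052
∂h/∂y = [(-120)·(-1.68) − (-85)·(+0.67)] / 28225 = +0.009160
Flow direction (−∇h) has components (-0.0009052 E, -0.009160 N).
Azimuth = atan2(E, N) = atan2(-0.0009052, -0.009160) = 185.6° ≈ 186°.

186°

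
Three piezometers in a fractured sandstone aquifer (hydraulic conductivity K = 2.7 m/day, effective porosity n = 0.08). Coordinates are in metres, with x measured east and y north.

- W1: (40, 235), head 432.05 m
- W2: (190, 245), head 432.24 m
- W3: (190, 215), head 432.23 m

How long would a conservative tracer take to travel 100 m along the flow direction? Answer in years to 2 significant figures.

Taking W1 as reference: W2−W1 = (150, 10, +0.19); W3−W1 = (150, -20, +0.18).
Determinant of the coordinate differences = 150·(-20) − 150·10 = -4500.
∂h/∂x = [(+0.19)·(-20) − (+0.18)·10] / -4500 = +0.001244
∂h/∂y = [150·(+0.18) − 150·(+0.19)] / -4500 = +0.0003333
|∇h| = √(0.001244² + 0.0003333²) = 0.001288
Seepage velocity v = K·i/n = 2.7 × 0.001288 / 0.08 = 0.04347 m/day.
t = 100 / 0.04347 = 2300 days = 6.3 years.

6.3 years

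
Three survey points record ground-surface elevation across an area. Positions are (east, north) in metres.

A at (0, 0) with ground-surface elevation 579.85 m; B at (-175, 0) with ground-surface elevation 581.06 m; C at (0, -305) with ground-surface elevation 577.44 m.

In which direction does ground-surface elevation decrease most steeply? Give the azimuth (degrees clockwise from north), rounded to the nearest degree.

∂z/∂x = (581.06 − 579.85) / (-175 − 0) = -0.006914
∂z/∂y = (577.44 − 579.85) / (-305 − 0) = +0.007902
Steepest decrease is along −∇f: components (+0.006914 E, -0.007902 N).
Azimuth = atan2(+0.006914, -0.007902) = 138.8° ≈ 139°.

139°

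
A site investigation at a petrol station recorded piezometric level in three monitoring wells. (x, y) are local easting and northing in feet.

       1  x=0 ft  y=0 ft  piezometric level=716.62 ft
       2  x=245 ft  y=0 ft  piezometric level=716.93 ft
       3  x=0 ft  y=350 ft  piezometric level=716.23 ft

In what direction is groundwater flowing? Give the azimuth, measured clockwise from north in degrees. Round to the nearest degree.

∂h/∂x = (716.93 − 716.62) / (245 − 0) = +0.001265
∂h/∂y = (716.23 − 716.62) / (350 − 0) = -0.001114
Flow direction (−∇h) has components (-0.001265 E, +0.001114 N).
Azimuth = atan2(E, N) = atan2(-0.001265, +0.001114) = 311.4° ≈ 311°.

311°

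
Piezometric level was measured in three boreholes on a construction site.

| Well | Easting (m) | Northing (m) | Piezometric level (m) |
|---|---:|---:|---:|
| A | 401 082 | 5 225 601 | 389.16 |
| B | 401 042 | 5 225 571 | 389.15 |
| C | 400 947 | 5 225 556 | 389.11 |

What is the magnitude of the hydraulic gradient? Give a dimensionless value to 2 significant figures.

0.00055

Taking A as reference: B−A = (-40, -30, -0.01); C−A = (-135, -45, -0.05).
Determinant of the coordinate differences = (-40)·(-45) − (-135)·(-30) = -2250.
∂h/∂x = [(-0.01)·(-45) − (-0.05)·(-30)] / -2250 = +0.0004667
∂h/∂y = [(-40)·(-0.05) − (-135)·(-0.01)] / -2250 = -0.0002889
|∇h| = √(0.0004667² + -0.0002889²) = 0.0005489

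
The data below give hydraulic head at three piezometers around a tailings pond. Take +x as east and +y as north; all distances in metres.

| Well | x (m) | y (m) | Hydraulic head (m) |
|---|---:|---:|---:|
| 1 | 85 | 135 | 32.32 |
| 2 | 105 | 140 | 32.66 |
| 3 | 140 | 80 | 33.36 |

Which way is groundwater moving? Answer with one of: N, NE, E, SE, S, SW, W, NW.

With h = a·x + b·y + c and 1 as origin, the differences give:
  20·a + 5·b = +0.34
  55·a + (-55)·b = +1.04
Eliminate b (×(-55) and ×5, subtract): -1375·a = -23.900 → a = ∂h/∂x = +0.01738
Back-substitute: b = ∂h/∂y = -0.001527.
Flow = −∇h = (-0.01738 east, +0.001527 north), which points west.

W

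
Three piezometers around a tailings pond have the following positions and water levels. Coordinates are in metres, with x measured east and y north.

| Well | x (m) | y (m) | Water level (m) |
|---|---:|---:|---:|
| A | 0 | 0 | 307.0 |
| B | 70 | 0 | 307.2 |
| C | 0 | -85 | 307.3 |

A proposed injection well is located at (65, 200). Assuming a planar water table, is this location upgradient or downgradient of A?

∂h/∂x = (307.2 − 307.0) / (70 − 0) = +0.002857
∂h/∂y = (307.3 − 307.0) / (-85 − 0) = -0.003529
Head at (65, 200) = 307.0 + (+0.002857)·(65) + (-0.003529)·(200) = 306.48 m.
That is lower than the 307.0 m at A, so the point is downgradient.

downgradient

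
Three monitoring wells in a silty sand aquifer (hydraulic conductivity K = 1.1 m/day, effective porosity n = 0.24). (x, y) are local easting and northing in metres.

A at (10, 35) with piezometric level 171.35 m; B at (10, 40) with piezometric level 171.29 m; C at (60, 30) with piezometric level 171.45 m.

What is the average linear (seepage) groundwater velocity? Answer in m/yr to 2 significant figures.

Three-point gradient (reference A): Δ to B = (0, 5, -0.06), Δ to C = (50, -5, +0.10).
∂h/∂x = +0.0008000, ∂h/∂y = -0.01200 (det = -250).
|∇h| = √(0.0008000² + -0.01200²) = 0.01203
Seepage velocity v = K·i/n = 1.1 × 0.01203 / 0.24 = 0.05514 m/day = 20.14 m/yr.

20 m/yr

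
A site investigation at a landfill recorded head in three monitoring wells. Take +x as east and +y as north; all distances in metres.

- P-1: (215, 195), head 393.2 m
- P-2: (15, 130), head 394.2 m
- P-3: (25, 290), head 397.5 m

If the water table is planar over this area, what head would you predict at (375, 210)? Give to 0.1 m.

391.6 m

Differences from P-1: to P-2 (Δx, Δy, Δh) = (-200, -65, +1.0); to P-3 = (-190, 95, +4.3).
Solve a·Δx + b·Δy = Δh: det = (-200)·95 − (-190)·(-65) = -31350.
∂h/∂x = [(+1.0)·95 − (+4.3)·(-65)] / -31350 = -0.01195
∂h/∂y = [(-200)·(+4.3) − (-190)·(+1.0)] / -31350 = +0.02137
h(375, 210) = 393.2 + (-0.01195)·(160) + (+0.02137)·(15) = 393.2 -1.911 +0.321 = 391.609 m.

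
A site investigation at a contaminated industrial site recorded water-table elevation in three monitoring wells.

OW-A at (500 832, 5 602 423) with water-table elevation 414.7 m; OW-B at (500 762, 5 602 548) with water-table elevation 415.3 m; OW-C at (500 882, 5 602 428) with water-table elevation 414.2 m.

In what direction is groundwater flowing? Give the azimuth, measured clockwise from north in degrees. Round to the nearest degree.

Differences from OW-A: to OW-B (Δx, Δy, Δh) = (-70, 125, +0.6); to OW-C = (50, 5, -0.5).
Solve a·Δx + b·Δy = Δh: det = (-70)·5 − 50·125 = -6600.
∂h/∂x = [(+0.6)·5 − (-0.5)·125] / -6600 = -0.009924
∂h/∂y = [(-70)·(-0.5) − 50·(+0.6)] / -6600 = -0.0007576
Flow direction (−∇h) has components (+0.009924 E, +0.0007576 N).
Azimuth = atan2(E, N) = atan2(+0.009924, +0.0007576) = 85.6° ≈ 086°.

086°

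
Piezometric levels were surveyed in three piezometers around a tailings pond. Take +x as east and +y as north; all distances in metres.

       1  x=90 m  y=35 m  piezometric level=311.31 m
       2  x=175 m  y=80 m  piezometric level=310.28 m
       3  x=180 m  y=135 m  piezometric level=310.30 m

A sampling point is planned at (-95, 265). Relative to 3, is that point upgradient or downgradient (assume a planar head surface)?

upgradient

Differences from 1: to 2 (Δx, Δy, Δh) = (85, 45, -1.03); to 3 = (90, 100, -1.01).
Determinant of the coordinate differences = 85·100 − 90·45 = 4450.
∂h/∂x = [(-1.03)·100 − (-1.01)·45] / 4450 = -0.01293
∂h/∂y = [85·(-1.01) − 90·(-1.03)] / 4450 = +0.001539
Head at (-95, 265) = 311.31 + (-0.01293)·(-185) + (+0.001539)·(230) = 314.06 m.
That is higher than the 310.30 m at 3, so the point is upgradient.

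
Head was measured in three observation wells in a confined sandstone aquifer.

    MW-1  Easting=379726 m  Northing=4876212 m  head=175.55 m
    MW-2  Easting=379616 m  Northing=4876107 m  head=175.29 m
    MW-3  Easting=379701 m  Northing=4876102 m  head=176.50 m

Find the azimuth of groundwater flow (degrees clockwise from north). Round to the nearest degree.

311°

Differences from MW-1: to MW-2 (Δx, Δy, Δh) = (-110, -105, -0.26); to MW-3 = (-25, -110, +0.95).
Solve a·Δx + b·Δy = Δh: det = (-110)·(-110) − (-25)·(-105) = 9475.
∂h/∂x = [(-0.26)·(-110) − (+0.95)·(-105)] / 9475 = +0.01355
∂h/∂y = [(-110)·(+0.95) − (-25)·(-0.26)] / 9475 = -0.01172
Flow direction (−∇h) has components (-0.01355 E, +0.01172 N).
Azimuth = atan2(E, N) = atan2(-0.01355, +0.01172) = 310.9° ≈ 311°.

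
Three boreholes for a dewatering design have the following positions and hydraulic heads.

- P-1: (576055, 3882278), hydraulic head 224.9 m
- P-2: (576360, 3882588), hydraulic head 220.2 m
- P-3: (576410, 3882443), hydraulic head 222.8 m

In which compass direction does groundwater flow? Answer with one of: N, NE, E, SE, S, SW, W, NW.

N

Taking P-1 as reference: P-2−P-1 = (305, 310, -4.7); P-3−P-1 = (355, 165, -2.1).
Solve a·Δx + b·Δy = Δh: det = 305·165 − 355·310 = -59725.
∂h/∂x = [(-4.7)·165 − (-2.1)·310] / -59725 = +0.002085
∂h/∂y = [305·(-2.1) − 355·(-4.7)] / -59725 = -0.01721
Flow = −∇h = (-0.002085 east, +0.01721 north), which points north.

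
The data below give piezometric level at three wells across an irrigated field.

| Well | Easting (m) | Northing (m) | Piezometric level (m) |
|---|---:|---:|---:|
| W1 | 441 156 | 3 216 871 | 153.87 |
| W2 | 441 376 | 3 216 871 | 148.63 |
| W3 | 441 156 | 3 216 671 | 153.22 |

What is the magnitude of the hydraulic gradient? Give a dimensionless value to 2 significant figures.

∂h/∂x = (148.63 − 153.87) / (441376 − 441156) = -0.02382
∂h/∂y = (153.22 − 153.87) / (3216671 − 3216871) = +0.003250
|∇h| = √(-0.02382² + 0.003250²) = 0.02404

0.024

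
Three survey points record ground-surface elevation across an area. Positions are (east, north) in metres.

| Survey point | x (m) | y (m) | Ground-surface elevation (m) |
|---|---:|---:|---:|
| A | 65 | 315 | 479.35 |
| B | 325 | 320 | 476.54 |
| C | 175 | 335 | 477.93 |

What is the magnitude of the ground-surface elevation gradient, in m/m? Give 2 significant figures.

0.017 m/m

Taking A as reference: B−A = (260, 5, -2.81); C−A = (110, 20, -1.42).
Solve a·Δx + b·Δy = Δz: det = 260·20 − 110·5 = 4650.
∂z/∂x = [(-2.81)·20 − (-1.42)·5] / 4650 = -0.01056
∂z/∂y = [260·(-1.42) − 110·(-2.81)] / 4650 = -0.01292
|∇f| = √(-0.01056² + -0.01292²) = 0.01669 m/m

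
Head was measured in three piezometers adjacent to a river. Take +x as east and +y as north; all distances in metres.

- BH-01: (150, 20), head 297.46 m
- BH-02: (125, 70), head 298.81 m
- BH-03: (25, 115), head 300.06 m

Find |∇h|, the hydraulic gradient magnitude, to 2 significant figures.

Three-point gradient (reference BH-01): Δ to BH-02 = (-25, 50, +1.35), Δ to BH-03 = (-125, 95, +2.60).
∂h/∂x = -0.0004516, ∂h/∂y = +0.02677 (det = 3875).
|∇h| = √(-0.0004516² + 0.02677²) = 0.02677

0.027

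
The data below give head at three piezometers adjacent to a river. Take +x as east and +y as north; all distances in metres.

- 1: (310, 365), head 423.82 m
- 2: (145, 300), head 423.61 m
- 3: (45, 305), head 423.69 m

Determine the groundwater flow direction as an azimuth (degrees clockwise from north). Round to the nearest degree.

173°

Differences from 1: to 2 (Δx, Δy, Δh) = (-165, -65, -0.21); to 3 = (-265, -60, -0.13).
Solve a·Δx + b·Δy = Δh: det = (-165)·(-60) − (-265)·(-65) = -7325.
∂h/∂x = [(-0.21)·(-60) − (-0.13)·(-65)] / -7325 = -0.0005666
∂h/∂y = [(-165)·(-0.13) − (-265)·(-0.21)] / -7325 = +0.004669
Flow direction (−∇h) has components (+0.0005666 E, -0.004669 N).
Azimuth = atan2(E, N) = atan2(+0.0005666, -0.004669) = 173.1° ≈ 173°.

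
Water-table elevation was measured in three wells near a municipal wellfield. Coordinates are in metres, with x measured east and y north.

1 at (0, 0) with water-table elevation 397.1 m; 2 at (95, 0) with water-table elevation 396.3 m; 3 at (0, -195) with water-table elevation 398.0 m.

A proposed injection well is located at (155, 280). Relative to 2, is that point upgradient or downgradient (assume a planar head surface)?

∂h/∂x = (396.3 − 397.1) / (95 − 0) = -0.008421
∂h/∂y = (398.0 − 397.1) / (-195 − 0) = -0.004615
Head at (155, 280) = 397.1 + (-0.008421)·(155) + (-0.004615)·(280) = 394.50 m.
That is lower than the 396.3 m at 2, so the point is downgradient.

downgradient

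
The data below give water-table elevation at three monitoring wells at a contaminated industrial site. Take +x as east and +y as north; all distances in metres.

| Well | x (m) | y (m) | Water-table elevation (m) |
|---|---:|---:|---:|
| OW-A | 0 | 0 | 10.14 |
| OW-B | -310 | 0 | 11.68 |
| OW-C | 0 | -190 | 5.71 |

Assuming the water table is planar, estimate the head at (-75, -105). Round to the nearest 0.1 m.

8.1 m

∂h/∂x = (11.68 − 10.14) / (-310 − 0) = -0.004968
∂h/∂y = (5.71 − 10.14) / (-190 − 0) = +0.02332
h(-75, -105) = 10.14 + (-0.004968)·(-75) + (+0.02332)·(-105) = 10.14 +0.373 -2.448 = 8.064 m.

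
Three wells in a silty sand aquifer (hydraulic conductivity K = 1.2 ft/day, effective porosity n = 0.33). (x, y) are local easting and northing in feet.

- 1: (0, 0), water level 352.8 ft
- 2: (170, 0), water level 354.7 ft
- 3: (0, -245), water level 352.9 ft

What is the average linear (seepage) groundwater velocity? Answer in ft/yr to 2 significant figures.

15 ft/yr

∂h/∂x = (354.7 − 352.8) / (170 − 0) = +0.01118
∂h/∂y = (352.9 − 352.8) / (-245 − 0) = -0.0004082
|∇h| = √(0.01118² + -0.0004082²) = 0.01119
Seepage velocity v = K·i/n = 1.2 × 0.01119 / 0.33 = 0.04069 ft/day = 14.86 ft/yr.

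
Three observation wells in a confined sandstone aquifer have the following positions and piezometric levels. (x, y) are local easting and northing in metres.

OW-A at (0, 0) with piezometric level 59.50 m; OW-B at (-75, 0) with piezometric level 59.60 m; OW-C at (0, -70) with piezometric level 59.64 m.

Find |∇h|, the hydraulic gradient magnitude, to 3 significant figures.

0.00240

∂h/∂x = (59.60 − 59.50) / (-75 − 0) = -0.001333
∂h/∂y = (59.64 − 59.50) / (-70 − 0) = -0.002000
|∇h| = √(-0.001333² + -0.002000²) = 0.002404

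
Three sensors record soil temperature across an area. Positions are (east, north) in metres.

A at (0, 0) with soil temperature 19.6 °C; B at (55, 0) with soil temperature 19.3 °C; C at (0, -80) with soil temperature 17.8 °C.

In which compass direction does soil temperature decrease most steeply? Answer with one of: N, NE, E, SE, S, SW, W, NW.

∂T/∂x = (19.3 − 19.6) / (55 − 0) = -0.005455
∂T/∂y = (17.8 − 19.6) / (-80 − 0) = +0.02250
Steepest decrease is along −∇f = (+0.005455 E, -0.02250 N) → south.

S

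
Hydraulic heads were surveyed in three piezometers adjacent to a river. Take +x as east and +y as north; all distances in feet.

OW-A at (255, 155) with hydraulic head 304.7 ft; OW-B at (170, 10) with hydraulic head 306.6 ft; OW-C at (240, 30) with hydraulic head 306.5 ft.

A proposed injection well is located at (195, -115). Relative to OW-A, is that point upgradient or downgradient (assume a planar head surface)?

Differences from OW-A: to OW-B (Δx, Δy, Δh) = (-85, -145, +1.9); to OW-C = (-15, -125, +1.8).
Determinant of the coordinate differences = (-85)·(-125) − (-15)·(-145) = 8450.
∂h/∂x = [(+1.9)·(-125) − (+1.8)·(-145)] / 8450 = +0.002781
∂h/∂y = [(-85)·(+1.8) − (-15)·(+1.9)] / 8450 = -0.01473
Head at (195, -115) = 304.7 + (+0.002781)·(-60) + (-0.01473)·(-270) = 308.51 ft.
That is higher than the 304.7 ft at OW-A, so the point is upgradient.

upgradient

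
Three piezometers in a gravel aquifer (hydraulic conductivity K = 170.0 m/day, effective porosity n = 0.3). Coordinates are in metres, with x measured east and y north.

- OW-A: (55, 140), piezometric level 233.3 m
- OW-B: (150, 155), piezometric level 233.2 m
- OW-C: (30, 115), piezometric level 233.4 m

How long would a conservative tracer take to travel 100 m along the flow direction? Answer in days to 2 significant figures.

50 days

Taking OW-A as reference: OW-B−OW-A = (95, 15, -0.1); OW-C−OW-A = (-25, -25, +0.1).
Solve a·Δx + b·Δy = Δh: det = 95·(-25) − (-25)·15 = -2000.
∂h/∂x = [(-0.1)·(-25) − (+0.1)·15] / -2000 = -0.0005000
∂h/∂y = [95·(+0.1) − (-25)·(-0.1)] / -2000 = -0.003500
|∇h| = √(-0.0005000² + -0.003500²) = 0.003536
Seepage velocity v = K·i/n = 170.0 × 0.003536 / 0.3 = 2.004 m/day.
t = 100 / 2.004 = 49.9 days.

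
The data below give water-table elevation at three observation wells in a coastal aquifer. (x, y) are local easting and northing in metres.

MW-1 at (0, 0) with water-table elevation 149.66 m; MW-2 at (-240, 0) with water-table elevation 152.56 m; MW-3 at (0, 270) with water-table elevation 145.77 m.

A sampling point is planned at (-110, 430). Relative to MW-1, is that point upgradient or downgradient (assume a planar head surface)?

downgradient

∂h/∂x = (152.56 − 149.66) / (-240 − 0) = -0.01208
∂h/∂y = (145.77 − 149.66) / (270 − 0) = -0.01441
Head at (-110, 430) = 149.66 + (-0.01208)·(-110) + (-0.01441)·(430) = 144.79 m.
That is lower than the 149.66 m at MW-1, so the point is downgradient.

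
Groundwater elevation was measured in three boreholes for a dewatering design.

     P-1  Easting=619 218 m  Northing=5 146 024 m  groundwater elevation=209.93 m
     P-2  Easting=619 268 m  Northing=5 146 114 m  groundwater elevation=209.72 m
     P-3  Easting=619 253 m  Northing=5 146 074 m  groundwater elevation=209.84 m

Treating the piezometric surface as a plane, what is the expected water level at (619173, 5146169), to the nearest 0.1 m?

With h = a·x + b·y + c and P-1 as origin, the differences give:
  50·a + 90·b = -0.21
  35·a + 50·b = -0.09
Eliminate b (×50 and ×90, subtract): -650·a = -2.400 → a = ∂h/∂x = +0.003692
Back-substitute: b = ∂h/∂y = -0.004385.
h(619173, 5146169) = 209.93 + (+0.003692)·(-45) + (-0.004385)·(145) = 209.93 -0.166 -0.636 = 209.128 m.

209.1 m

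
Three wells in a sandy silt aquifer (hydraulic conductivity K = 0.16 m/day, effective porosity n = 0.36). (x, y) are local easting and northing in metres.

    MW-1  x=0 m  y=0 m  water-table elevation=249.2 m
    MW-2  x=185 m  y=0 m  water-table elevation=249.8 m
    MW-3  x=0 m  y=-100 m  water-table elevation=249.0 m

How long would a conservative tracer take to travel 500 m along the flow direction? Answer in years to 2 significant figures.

∂h/∂x = (249.8 − 249.2) / (185 − 0) = +0.003243
∂h/∂y = (249.0 − 249.2) / (-100 − 0) = +0.002000
|∇h| = √(0.003243² + 0.002000²) = 0.00381
Seepage velocity v = K·i/n = 0.16 × 0.00381 / 0.36 = 0.001693 m/day.
t = 500 / 0.001693 = 2.953e+05 days = 808 years.

810 years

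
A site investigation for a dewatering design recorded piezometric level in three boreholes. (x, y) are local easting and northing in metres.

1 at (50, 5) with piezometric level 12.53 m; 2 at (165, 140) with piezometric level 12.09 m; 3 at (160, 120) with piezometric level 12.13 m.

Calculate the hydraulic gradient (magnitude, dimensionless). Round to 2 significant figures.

With h = a·x + b·y + c and 1 as origin, the differences give:
  115·a + 135·b = -0.44
  110·a + 115·b = -0.40
Eliminate b (×115 and ×135, subtract): -1625·a = 3.400 → a = ∂h/∂x = -0.002092
Back-substitute: b = ∂h/∂y = -0.001477.
|∇h| = √(-0.002092² + -0.001477²) = 0.002561

0.0026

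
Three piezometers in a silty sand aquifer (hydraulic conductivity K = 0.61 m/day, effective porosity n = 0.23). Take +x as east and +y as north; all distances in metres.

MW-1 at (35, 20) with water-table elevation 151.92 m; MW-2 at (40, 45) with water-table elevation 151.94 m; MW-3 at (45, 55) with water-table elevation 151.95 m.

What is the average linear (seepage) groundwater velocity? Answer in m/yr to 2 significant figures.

Taking MW-1 as reference: MW-2−MW-1 = (5, 25, +0.02); MW-3−MW-1 = (10, 35, +0.03).
Determinant of the coordinate differences = 5·35 − 10·25 = -75.
∂h/∂x = [(+0.02)·35 − (+0.03)·25] / -75 = +0.0006667
∂h/∂y = [5·(+0.03) − 10·(+0.02)] / -75 = +0.0006667
|∇h| = √(0.0006667² + 0.0006667²) = 0.0009429
Seepage velocity v = K·i/n = 0.61 × 0.0009429 / 0.23 = 0.002501 m/day = 0.9135 m/yr.

0.91 m/yr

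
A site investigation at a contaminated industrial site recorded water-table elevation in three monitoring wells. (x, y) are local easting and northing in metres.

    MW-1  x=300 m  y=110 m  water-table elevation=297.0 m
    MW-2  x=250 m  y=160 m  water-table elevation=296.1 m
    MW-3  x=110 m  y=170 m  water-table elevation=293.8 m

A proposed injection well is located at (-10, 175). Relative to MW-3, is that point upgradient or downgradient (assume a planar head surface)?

Three-point gradient (reference MW-1): Δ to MW-2 = (-50, 50, -0.9), Δ to MW-3 = (-190, 60, -3.2).
∂h/∂x = +0.01631, ∂h/∂y = -0.001692 (det = 6500).
Head at (-10, 175) = 297.0 + (+0.01631)·(-310) + (-0.001692)·(65) = 291.83 m.
That is lower than the 293.8 m at MW-3, so the point is downgradient.

downgradient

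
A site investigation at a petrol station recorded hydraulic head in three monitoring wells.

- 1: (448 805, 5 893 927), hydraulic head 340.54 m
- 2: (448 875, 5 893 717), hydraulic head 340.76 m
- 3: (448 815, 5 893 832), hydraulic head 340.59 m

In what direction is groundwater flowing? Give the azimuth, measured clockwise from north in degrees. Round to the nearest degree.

With h = a·x + b·y + c and 1 as origin, the differences give:
  70·a + (-210)·b = +0.22
  10·a + (-95)·b = +0.05
Eliminate b (×(-95) and ×(-210), subtract): -4550·a = -10.400 → a = ∂h/∂x = +0.002286
Back-substitute: b = ∂h/∂y = -0.0002857.
Flow direction (−∇h) has components (-0.002286 E, +0.0002857 N).
Azimuth = atan2(E, N) = atan2(-0.002286, +0.0002857) = 277.1° ≈ 277°.

277°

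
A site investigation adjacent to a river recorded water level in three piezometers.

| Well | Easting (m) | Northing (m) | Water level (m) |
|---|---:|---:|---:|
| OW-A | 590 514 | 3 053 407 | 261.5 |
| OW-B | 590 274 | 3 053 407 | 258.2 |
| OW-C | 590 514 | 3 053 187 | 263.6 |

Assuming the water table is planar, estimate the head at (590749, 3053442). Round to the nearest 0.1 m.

264.4 m

∂h/∂x = (258.2 − 261.5) / (590274 − 590514) = +0.01375
∂h/∂y = (263.6 − 261.5) / (3053187 − 3053407) = -0.009545
h(590749, 3053442) = 261.5 + (+0.01375)·(235) + (-0.009545)·(35) = 261.5 +3.231 -0.334 = 264.397 m.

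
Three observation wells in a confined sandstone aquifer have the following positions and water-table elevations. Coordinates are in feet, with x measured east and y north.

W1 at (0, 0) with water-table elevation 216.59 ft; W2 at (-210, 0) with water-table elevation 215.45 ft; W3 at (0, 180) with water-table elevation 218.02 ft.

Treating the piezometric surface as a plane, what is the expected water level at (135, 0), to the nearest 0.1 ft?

∂h/∂x = (215.45 − 216.59) / (-210 − 0) = +0.005429
∂h/∂y = (218.02 − 216.59) / (180 − 0) = +0.007944
h(135, 0) = 216.59 + (+0.005429)·(135) + (+0.007944)·(0) = 216.59 +0.733 +0.000 = 217.323 ft.

217.3 ft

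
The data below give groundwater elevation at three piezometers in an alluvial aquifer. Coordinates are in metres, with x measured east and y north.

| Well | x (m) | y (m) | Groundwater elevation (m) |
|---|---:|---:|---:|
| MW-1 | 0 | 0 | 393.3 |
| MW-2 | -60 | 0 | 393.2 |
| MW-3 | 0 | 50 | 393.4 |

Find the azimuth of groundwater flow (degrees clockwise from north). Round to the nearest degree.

220°

∂h/∂x = (393.2 − 393.3) / (-60 − 0) = +0.001667
∂h/∂y = (393.4 − 393.3) / (50 − 0) = +0.002000
Flow direction (−∇h) has components (-0.001667 E, -0.002000 N).
Azimuth = atan2(E, N) = atan2(-0.001667, -0.002000) = 219.8° ≈ 220°.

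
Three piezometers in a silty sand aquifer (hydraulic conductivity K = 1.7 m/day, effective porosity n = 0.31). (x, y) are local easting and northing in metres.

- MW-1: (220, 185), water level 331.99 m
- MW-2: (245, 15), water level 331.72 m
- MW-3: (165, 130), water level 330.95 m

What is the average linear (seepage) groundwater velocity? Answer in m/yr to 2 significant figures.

Taking MW-1 as reference: MW-2−MW-1 = (25, -170, -0.27); MW-3−MW-1 = (-55, -55, -1.04).
Determinant of the coordinate differences = 25·(-55) − (-55)·(-170) = -10725.
∂h/∂x = [(-0.27)·(-55) − (-1.04)·(-170)] / -10725 = +0.01510
∂h/∂y = [25·(-1.04) − (-55)·(-0.27)] / -10725 = +0.003809
|∇h| = √(0.01510² + 0.003809²) = 0.01557
Seepage velocity v = K·i/n = 1.7 × 0.01557 / 0.31 = 0.08538 m/day = 31.19 m/yr.

31 m/yr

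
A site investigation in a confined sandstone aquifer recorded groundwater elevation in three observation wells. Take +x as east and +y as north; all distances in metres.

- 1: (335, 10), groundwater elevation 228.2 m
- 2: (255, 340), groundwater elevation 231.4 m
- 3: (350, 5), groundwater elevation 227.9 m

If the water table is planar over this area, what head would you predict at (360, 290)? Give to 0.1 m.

229.2 m

With h = a·x + b·y + c and 1 as origin, the differences give:
  (-80)·a + 330·b = +3.2
  15·a + (-5)·b = -0.3
Eliminate b (×(-5) and ×330, subtract): -4550·a = 83.00 → a = ∂h/∂x = -0.01824
Back-substitute: b = ∂h/∂y = +0.005275.
h(360, 290) = 228.2 + (-0.01824)·(25) + (+0.005275)·(280) = 228.2 -0.456 +1.477 = 229.221 m.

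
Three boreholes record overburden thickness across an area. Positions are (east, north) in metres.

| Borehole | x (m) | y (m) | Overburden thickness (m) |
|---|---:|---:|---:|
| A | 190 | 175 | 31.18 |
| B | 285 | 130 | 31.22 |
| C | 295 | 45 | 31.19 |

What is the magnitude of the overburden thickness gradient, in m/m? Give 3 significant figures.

0.000755 m/m

With d = a·x + b·y + c and A as origin, the differences give:
  95·a + (-45)·b = +0.04
  105·a + (-130)·b = +0.01
Eliminate b (×(-130) and ×(-45), subtract): -7625·a = -4.750 → a = ∂d/∂x = +0.0006230
Back-substitute: b = ∂d/∂y = +0.0004262.
|∇f| = √(0.0006230² + 0.0004262²) = 0.0007548 m/m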